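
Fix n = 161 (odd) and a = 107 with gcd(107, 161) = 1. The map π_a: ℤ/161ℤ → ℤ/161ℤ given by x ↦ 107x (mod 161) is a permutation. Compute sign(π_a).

Trace 130: π^k(130) = [130, 64, 86, 25, 99, 128, 11] for k=0..6.
Decompose π into cycles: lengths [66, 66, 22, 3, 3, 1] (6 cycles, including the fixed point 0).
sign(π) = (−1)^{n − #cycles} = (−1)^{161−6} = (−1)^155 = -1.

-1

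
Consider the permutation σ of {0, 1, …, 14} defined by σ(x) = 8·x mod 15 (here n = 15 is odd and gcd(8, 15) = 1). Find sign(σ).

+1

Orbit of 2 under x↦8x: [2, 1, 8, 4]… (length divides ord_15(8)).
The orbit structure of x ↦ 8x mod 15: 5 orbits of sizes [4, 4, 4, 2, 1].
Σ(ℓ_i−1) = 15−5 = 10; sign = (−1)^10 = +1.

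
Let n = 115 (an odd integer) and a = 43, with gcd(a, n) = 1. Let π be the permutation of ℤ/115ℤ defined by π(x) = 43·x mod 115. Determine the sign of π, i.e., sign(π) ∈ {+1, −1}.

Start at x=41: 41 → 38 → 24 → 112 → 101 → 88 → 104 → … (one orbit).
Cycle type of π: 44×2 + 22 + 4 + 1; total 5 cycles.
5 cycles on 115: each ℓ→(−1)^(ℓ−1), product (−1)^110 = +1.
Zolotarev: (43|115) = +1, matching the cycle-count sign.

+1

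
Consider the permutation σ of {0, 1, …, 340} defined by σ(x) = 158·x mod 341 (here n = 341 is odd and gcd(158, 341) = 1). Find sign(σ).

Orbit of 59 under x↦158x: [59, 115, 97, 322, 67, 15, 324]… (length divides ord_341(158)).
Decompose π into cycles: lengths [30, 30, 30, 30, 30, 30, 30, 30, 30, 30, 30, 5, 5, 1] (14 cycles, including the fixed point 0).
14 cycles on 341: each ℓ→(−1)^(ℓ−1), product (−1)^327 = -1.

-1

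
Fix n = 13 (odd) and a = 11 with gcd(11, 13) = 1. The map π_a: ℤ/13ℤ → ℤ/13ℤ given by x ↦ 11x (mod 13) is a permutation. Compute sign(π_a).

-1

Start at x=4: 4 → 5 → 3 → 7 → 12 → 2 → 9 → … (one orbit).
2 cycles of lengths [12, 1].
2 cycles on 13: each ℓ→(−1)^(ℓ−1), product (−1)^11 = -1.
(11|13)_J = -1 (Zolotarev's lemma cross-check).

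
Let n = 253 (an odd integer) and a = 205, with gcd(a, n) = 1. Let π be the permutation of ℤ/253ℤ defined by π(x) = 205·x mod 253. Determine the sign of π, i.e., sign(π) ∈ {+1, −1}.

+1

Start at x=195: 195 → 1 → 205 → 27 → 222 → 223 → 175 → … (one orbit).
Cycle lengths of π_205 on ℤ/253ℤ: [110, 110, 22, 10, 1]; 5 cycles in total.
sign(π) = (−1)^{n − #cycles} = (−1)^{253−5} = (−1)^248 = +1.
The Jacobi symbol (205|253) = +1 (Zolotarev) agrees.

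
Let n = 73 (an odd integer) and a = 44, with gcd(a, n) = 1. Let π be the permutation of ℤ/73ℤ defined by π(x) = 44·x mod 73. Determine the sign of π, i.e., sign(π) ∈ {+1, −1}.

Orbit of 1 under x↦44x: [1, 44, 38, 66, 57, 26, 49]… (length divides ord_73(44)).
Decompose π into cycles: lengths [72, 1] (2 cycles, including the fixed point 0).
sign(π) = (−1)^{n − #cycles} = (−1)^{73−2} = (−1)^71 = -1.
(44|73)_J = -1 (Zolotarev's lemma cross-check).

-1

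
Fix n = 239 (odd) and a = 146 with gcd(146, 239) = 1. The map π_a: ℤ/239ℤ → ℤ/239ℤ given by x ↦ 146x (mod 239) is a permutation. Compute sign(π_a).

-1

Start at x=56: 56 → 50 → 130 → 99 → 114 → 153 → 111 → … (one orbit).
2 cycles of lengths [238, 1].
sign(π) = (−1)^{n − #cycles} = (−1)^{239−2} = (−1)^237 = -1.
(146|239)_J = -1 (Zolotarev's lemma cross-check).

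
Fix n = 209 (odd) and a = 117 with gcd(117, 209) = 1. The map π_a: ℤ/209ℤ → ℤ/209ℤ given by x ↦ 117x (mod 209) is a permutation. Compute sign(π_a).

Orbit of 18 under x↦117x: [18, 16, 200, 201, 109, 4, 50]… (length divides ord_209(117)).
Cycle lengths of π_117 on ℤ/209ℤ: [90, 90, 18, 10, 1]; 5 cycles in total.
209 − 5 = 204 transpositions; sign(π) = (−1)^204 = +1.
(117|209)_J = +1 (Zolotarev's lemma cross-check).

+1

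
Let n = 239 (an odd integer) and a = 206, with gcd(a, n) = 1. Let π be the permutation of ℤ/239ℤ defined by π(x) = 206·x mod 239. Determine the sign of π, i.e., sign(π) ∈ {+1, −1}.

Trace 132: π^k(132) = [132, 185, 109, 227, 157, 77, 88] for k=0..6.
Cycle lengths of π_206 on ℤ/239ℤ: [238, 1]; 2 cycles in total.
2 cycles on 239: each ℓ→(−1)^(ℓ−1), product (−1)^237 = -1.

-1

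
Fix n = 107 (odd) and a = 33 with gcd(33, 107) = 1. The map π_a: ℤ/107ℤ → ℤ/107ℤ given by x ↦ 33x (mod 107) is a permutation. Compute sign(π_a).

+1

Orbit of 56 under x↦33x: [56, 29, 101, 16, 100, 90, 81]… (length divides ord_107(33)).
π_33 has 3 disjoint cycles with lengths [53, 53, 1] on {0,…,106}.
Σ(ℓ_i−1) = 107−3 = 104; sign = (−1)^104 = +1.
The Jacobi symbol (33|107) = +1 (Zolotarev) agrees.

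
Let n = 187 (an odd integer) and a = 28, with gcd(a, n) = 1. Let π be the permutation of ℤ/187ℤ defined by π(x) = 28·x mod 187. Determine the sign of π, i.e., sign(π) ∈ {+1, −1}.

Start at x=109: 109 → 60 → 184 → 103 → 79 → 155 → 39 → … (one orbit).
5 cycles of lengths [80, 80, 16, 10, 1].
Σ(ℓ_i−1) = 187−5 = 182; sign = (−1)^182 = +1.
(28|187)_J = +1 (Zolotarev's lemma cross-check).

+1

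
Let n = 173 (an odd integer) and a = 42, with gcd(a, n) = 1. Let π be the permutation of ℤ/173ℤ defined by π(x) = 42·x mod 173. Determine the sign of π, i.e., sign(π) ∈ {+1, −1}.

-1

Orbit of 86 under x↦42x: [86, 152, 156, 151, 114, 117, 70]… (length divides ord_173(42)).
Cycle lengths of π_42 on ℤ/173ℤ: [172, 1]; 2 cycles in total.
Σ(ℓ_i−1) = 173−2 = 171; sign = (−1)^171 = -1.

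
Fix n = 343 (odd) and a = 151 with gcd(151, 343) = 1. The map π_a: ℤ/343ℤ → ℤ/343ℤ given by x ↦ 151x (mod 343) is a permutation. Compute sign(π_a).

+1

Orbit of 163 under x↦151x: [163, 260, 158, 191, 29, 263, 268]… (length divides ord_343(151)).
Cycle type of π: 147×2 + 21×2 + 3×2 + 1; total 7 cycles.
n − c = 343 − 7 = 336; sign = (−1)^336 = +1.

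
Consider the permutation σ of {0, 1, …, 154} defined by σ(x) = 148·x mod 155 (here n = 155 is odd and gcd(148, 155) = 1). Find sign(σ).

Trace 59: π^k(59) = [59, 52, 101, 68, 144, 77, 81] for k=0..6.
π_148 has 5 disjoint cycles with lengths [60, 60, 30, 4, 1] on {0,…,154}.
n − c = 155 − 5 = 150; sign = (−1)^150 = +1.

+1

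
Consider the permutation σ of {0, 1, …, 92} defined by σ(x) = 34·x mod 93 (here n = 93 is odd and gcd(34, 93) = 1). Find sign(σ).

-1

Trace 91: π^k(91) = [91, 25, 13, 70, 55, 10, 61] for k=0..6.
The orbit structure of x ↦ 34x mod 93: 6 orbits of sizes [30, 30, 30, 1, 1, 1].
n − c = 93 − 6 = 87; sign = (−1)^87 = -1.
(34|93)_J = -1 (Zolotarev's lemma cross-check).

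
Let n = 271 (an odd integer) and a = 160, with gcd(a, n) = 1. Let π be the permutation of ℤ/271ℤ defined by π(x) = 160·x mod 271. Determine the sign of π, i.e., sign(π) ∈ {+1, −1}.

+1

Orbit of 258 under x↦160x: [258, 88, 259, 248, 114, 83, 1]… (length divides ord_271(160)).
Decompose π into cycles: lengths [27, 27, 27, 27, 27, 27, 27, 27, 27, 27, 1] (11 cycles, including the fixed point 0).
sign(π) = (−1)^{n − #cycles} = (−1)^{271−11} = (−1)^260 = +1.
(160|271)_J = +1 (Zolotarev's lemma cross-check).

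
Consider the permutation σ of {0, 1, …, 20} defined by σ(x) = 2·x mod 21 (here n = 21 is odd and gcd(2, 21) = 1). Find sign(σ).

Start at x=4: 4 → 8 → 16 → 11 → 1 → 2 → 4 (one orbit).
6 cycles of lengths [6, 6, 3, 3, 2, 1].
With 6 cycles on 21 points, sign = (−1)^{21−6} = -1.
Zolotarev: (2|21) = -1, matching the cycle-count sign.

-1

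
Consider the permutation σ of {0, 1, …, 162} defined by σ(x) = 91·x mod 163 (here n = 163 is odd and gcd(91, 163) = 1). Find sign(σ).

Start at x=14: 14 → 133 → 41 → 145 → 155 → 87 → 93 → … (one orbit).
3 cycles of lengths [81, 81, 1].
163 − 3 = 160 transpositions; sign(π) = (−1)^160 = +1.

+1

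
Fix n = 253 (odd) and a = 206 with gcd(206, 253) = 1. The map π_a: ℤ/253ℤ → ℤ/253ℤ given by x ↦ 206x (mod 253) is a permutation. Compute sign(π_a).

+1

Trace 183: π^k(183) = [183, 1, 206, 185, 160, 70, 252] for k=0..6.
Cycle lengths of π_206 on ℤ/253ℤ: [10, 10, 10, 10, 10, 10, 10, 10, 10, 10, 10, 10, 10, 10, 10, 10, 10, 10, 10, 10, 10, 10, 10, 2, 2, 2, 2, 2, 2, 2, 2, 2, 2, 2, 1]; 35 cycles in total.
With 35 cycles on 253 points, sign = (−1)^{253−35} = +1.
Zolotarev: (206|253) = +1, matching the cycle-count sign.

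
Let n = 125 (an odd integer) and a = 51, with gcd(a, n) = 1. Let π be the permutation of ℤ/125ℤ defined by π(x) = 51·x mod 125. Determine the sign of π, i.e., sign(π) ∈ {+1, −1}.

Trace 1: π^k(1) = [1, 51, 101, 26, 76] for k=0..4.
Decompose π into cycles: lengths [5, 5, 5, 5, 5, 5, 5, 5, 5, 5, 5, 5, 5, 5, 5, 5, 5, 5, 5, 5, 1, 1, 1, 1, 1, 1, 1, 1, 1, 1, 1, 1, 1, 1, 1, 1, 1, 1, 1, 1, 1, 1, 1, 1, 1] (45 cycles, including the fixed point 0).
sign(π) = (−1)^{n − #cycles} = (−1)^{125−45} = (−1)^80 = +1.
Zolotarev: (51|125) = +1, matching the cycle-count sign.

+1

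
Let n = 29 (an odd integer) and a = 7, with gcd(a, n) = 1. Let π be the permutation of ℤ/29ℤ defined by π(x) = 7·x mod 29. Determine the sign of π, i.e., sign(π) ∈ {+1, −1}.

Start at x=23: 23 → 16 → 25 → 1 → 7 → 20 → 24 → 23 (one orbit).
The orbit structure of x ↦ 7x mod 29: 5 orbits of sizes [7, 7, 7, 7, 1].
Σ(ℓ_i−1) = 29−5 = 24; sign = (−1)^24 = +1.

+1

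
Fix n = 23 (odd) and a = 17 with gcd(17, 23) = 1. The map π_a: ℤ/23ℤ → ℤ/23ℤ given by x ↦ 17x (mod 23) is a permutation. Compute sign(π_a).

Orbit of 3 under x↦17x: [3, 5, 16, 19, 1, 17, 13]… (length divides ord_23(17)).
Cycle lengths of π_17 on ℤ/23ℤ: [22, 1]; 2 cycles in total.
sign(π) = (−1)^{n − #cycles} = (−1)^{23−2} = (−1)^21 = -1.
Via Zolotarev, sign(π_{17}) = (17|23) = -1.

-1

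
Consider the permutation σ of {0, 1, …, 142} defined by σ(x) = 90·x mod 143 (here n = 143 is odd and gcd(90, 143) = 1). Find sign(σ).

Orbit of 92 under x↦90x: [92, 129, 27, 142, 53, 51, 14]… (length divides ord_143(90)).
20 cycles of lengths [10, 10, 10, 10, 10, 10, 10, 10, 10, 10, 10, 10, 10, 2, 2, 2, 2, 2, 2, 1].
n − c = 143 − 20 = 123; sign = (−1)^123 = -1.

-1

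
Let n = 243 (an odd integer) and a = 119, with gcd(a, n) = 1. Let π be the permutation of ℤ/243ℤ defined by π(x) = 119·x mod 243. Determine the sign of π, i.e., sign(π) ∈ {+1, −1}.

Orbit of 106 under x↦119x: [106, 221, 55, 227, 40, 143, 7]… (length divides ord_243(119)).
π_119 has 6 disjoint cycles with lengths [162, 54, 18, 6, 2, 1] on {0,…,242}.
243 − 6 = 237 transpositions; sign(π) = (−1)^237 = -1.

-1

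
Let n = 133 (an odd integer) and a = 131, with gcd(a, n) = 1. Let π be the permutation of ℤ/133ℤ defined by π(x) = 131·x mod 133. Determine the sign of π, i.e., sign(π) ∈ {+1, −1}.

Orbit of 100 under x↦131x: [100, 66, 1, 131, 4, 125, 16]… (length divides ord_133(131)).
The orbit structure of x ↦ 131x mod 133: 10 orbits of sizes [18, 18, 18, 18, 18, 18, 9, 9, 6, 1].
sign(π) = (−1)^{n − #cycles} = (−1)^{133−10} = (−1)^123 = -1.

-1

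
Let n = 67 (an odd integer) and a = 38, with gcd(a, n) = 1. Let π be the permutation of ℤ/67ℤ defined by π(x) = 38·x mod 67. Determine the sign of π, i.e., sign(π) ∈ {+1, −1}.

Trace 29: π^k(29) = [29, 30, 1, 38, 37, 66] for k=0..5.
12 cycles of lengths [6, 6, 6, 6, 6, 6, 6, 6, 6, 6, 6, 1].
Σ(ℓ_i−1) = 67−12 = 55; sign = (−1)^55 = -1.
Via Zolotarev, sign(π_{38}) = (38|67) = -1.

-1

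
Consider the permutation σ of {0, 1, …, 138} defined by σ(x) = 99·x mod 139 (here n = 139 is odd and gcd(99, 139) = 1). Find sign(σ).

+1

Orbit of 67 under x↦99x: [67, 100, 31, 11, 116, 86, 35]… (length divides ord_139(99)).
Cycle type of π: 69×2 + 1; total 3 cycles.
Σ(ℓ_i−1) = 139−3 = 136; sign = (−1)^136 = +1.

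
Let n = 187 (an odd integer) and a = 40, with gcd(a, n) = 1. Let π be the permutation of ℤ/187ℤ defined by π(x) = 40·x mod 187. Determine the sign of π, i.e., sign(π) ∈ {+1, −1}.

+1

Orbit of 29 under x↦40x: [29, 38, 24, 25, 65, 169, 28]… (length divides ord_187(40)).
Cycle type of π: 80×2 + 16 + 10 + 1; total 5 cycles.
n − c = 187 − 5 = 182; sign = (−1)^182 = +1.
Via Zolotarev, sign(π_{40}) = (40|187) = +1.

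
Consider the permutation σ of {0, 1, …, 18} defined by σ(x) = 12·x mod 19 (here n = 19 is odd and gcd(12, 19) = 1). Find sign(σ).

Orbit of 18 under x↦12x: [18, 7, 8, 1, 12, 11]… (length divides ord_19(12)).
Cycle lengths of π_12 on ℤ/19ℤ: [6, 6, 6, 1]; 4 cycles in total.
sign(π) = (−1)^{n − #cycles} = (−1)^{19−4} = (−1)^15 = -1.

-1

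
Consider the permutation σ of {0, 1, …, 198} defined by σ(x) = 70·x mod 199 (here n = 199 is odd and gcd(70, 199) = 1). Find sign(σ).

+1

Start at x=102: 102 → 175 → 111 → 9 → 33 → 121 → 112 → … (one orbit).
The orbit structure of x ↦ 70x mod 199: 3 orbits of sizes [99, 99, 1].
n − c = 199 − 3 = 196; sign = (−1)^196 = +1.
Via Zolotarev, sign(π_{70}) = (70|199) = +1.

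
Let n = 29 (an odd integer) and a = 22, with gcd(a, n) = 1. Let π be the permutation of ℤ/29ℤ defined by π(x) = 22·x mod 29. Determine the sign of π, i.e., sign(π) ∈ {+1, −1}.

Trace 23: π^k(23) = [23, 13, 25, 28, 7, 9, 24] for k=0..6.
Cycle lengths of π_22 on ℤ/29ℤ: [14, 14, 1]; 3 cycles in total.
sign(π) = (−1)^{n − #cycles} = (−1)^{29−3} = (−1)^26 = +1.

+1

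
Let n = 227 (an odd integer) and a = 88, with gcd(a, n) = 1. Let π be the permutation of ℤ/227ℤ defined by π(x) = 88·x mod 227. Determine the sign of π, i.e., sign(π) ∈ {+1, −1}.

Orbit of 210 under x↦88x: [210, 93, 12, 148, 85, 216, 167]… (length divides ord_227(88)).
Decompose π into cycles: lengths [226, 1] (2 cycles, including the fixed point 0).
sign(π) = (−1)^{n − #cycles} = (−1)^{227−2} = (−1)^225 = -1.
(88|227)_J = -1 (Zolotarev's lemma cross-check).

-1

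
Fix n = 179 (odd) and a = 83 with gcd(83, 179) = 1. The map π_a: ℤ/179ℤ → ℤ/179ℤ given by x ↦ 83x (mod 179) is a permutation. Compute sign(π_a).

+1

Orbit of 43 under x↦83x: [43, 168, 161, 117, 45, 155, 156]… (length divides ord_179(83)).
Cycle lengths of π_83 on ℤ/179ℤ: [89, 89, 1]; 3 cycles in total.
sign(π) = (−1)^{n − #cycles} = (−1)^{179−3} = (−1)^176 = +1.
Check: (83/179) = +1 by Zolotarev.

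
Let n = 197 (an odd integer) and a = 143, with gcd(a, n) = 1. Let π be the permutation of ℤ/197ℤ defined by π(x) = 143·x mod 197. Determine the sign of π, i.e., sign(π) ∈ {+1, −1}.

+1

Start at x=138: 138 → 34 → 134 → 53 → 93 → 100 → 116 → … (one orbit).
Cycle lengths of π_143 on ℤ/197ℤ: [98, 98, 1]; 3 cycles in total.
n − c = 197 − 3 = 194; sign = (−1)^194 = +1.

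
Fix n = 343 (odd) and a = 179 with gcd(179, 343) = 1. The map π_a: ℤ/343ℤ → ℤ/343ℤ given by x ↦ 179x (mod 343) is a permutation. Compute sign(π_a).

Start at x=46: 46 → 2 → 15 → 284 → 72 → 197 → 277 → … (one orbit).
Cycle lengths of π_179 on ℤ/343ℤ: [147, 147, 21, 21, 3, 3, 1]; 7 cycles in total.
With 7 cycles on 343 points, sign = (−1)^{343−7} = +1.
Check: (179/343) = +1 by Zolotarev.

+1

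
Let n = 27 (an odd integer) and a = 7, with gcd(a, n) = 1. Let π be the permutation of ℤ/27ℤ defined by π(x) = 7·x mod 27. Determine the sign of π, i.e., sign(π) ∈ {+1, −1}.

+1

Start at x=1: 1 → 7 → 22 → 19 → 25 → 13 → 10 → … (one orbit).
The orbit structure of x ↦ 7x mod 27: 7 orbits of sizes [9, 9, 3, 3, 1, 1, 1].
With 7 cycles on 27 points, sign = (−1)^{27−7} = +1.
(7|27)_J = +1 (Zolotarev's lemma cross-check).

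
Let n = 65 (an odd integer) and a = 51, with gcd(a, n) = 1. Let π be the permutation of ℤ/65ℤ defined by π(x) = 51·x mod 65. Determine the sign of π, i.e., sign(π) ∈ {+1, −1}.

Start at x=1: 1 → 51 → 1 (one orbit).
Cycle lengths of π_51 on ℤ/65ℤ: [2, 2, 2, 2, 2, 2, 2, 2, 2, 2, 2, 2, 2, 2, 2, 2, 2, 2, 2, 2, 2, 2, 2, 2, 2, 2, 2, 2, 2, 2, 1, 1, 1, 1, 1]; 35 cycles in total.
n − c = 65 − 35 = 30; sign = (−1)^30 = +1.
(51|65)_J = +1 (Zolotarev's lemma cross-check).

+1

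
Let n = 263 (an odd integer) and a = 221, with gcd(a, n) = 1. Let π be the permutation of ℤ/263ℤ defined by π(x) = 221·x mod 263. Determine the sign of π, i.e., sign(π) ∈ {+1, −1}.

+1

Orbit of 128 under x↦221x: [128, 147, 138, 253, 157, 244, 9]… (length divides ord_263(221)).
Decompose π into cycles: lengths [131, 131, 1] (3 cycles, including the fixed point 0).
sign(π) = (−1)^{n − #cycles} = (−1)^{263−3} = (−1)^260 = +1.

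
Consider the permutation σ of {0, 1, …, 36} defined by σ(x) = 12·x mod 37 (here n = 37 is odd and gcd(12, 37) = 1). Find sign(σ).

+1

Start at x=10: 10 → 9 → 34 → 1 → 12 → 33 → 26 → … (one orbit).
Cycle type of π: 9×4 + 1; total 5 cycles.
sign(π) = (−1)^{n − #cycles} = (−1)^{37−5} = (−1)^32 = +1.
The Jacobi symbol (12|37) = +1 (Zolotarev) agrees.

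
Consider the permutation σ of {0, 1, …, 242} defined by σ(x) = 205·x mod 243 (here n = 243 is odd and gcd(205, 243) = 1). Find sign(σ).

+1

Trace 73: π^k(73) = [73, 142, 193, 199, 214, 130, 163] for k=0..6.
π_205 has 11 disjoint cycles with lengths [81, 81, 27, 27, 9, 9, 3, 3, 1, 1, 1] on {0,…,242}.
With 11 cycles on 243 points, sign = (−1)^{243−11} = +1.
Zolotarev: (205|243) = +1, matching the cycle-count sign.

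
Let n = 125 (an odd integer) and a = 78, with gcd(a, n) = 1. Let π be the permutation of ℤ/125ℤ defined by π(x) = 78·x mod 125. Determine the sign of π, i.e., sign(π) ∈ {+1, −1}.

Orbit of 107 under x↦78x: [107, 96, 113, 64, 117, 1, 78]… (length divides ord_125(78)).
Cycle lengths of π_78 on ℤ/125ℤ: [100, 20, 4, 1]; 4 cycles in total.
sign(π) = (−1)^{n − #cycles} = (−1)^{125−4} = (−1)^121 = -1.

-1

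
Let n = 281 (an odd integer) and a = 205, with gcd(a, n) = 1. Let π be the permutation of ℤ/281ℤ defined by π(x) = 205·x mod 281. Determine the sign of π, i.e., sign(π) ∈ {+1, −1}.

-1

Orbit of 112 under x↦205x: [112, 199, 50, 134, 213, 110, 70]… (length divides ord_281(205)).
Cycle lengths of π_205 on ℤ/281ℤ: [280, 1]; 2 cycles in total.
Σ(ℓ_i−1) = 281−2 = 279; sign = (−1)^279 = -1.
The Jacobi symbol (205|281) = -1 (Zolotarev) agrees.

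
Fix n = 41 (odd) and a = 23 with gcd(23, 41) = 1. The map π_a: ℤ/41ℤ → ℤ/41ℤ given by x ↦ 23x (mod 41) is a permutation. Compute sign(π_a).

Orbit of 37 under x↦23x: [37, 31, 16, 40, 18, 4, 10]… (length divides ord_41(23)).
Cycle type of π: 10×4 + 1; total 5 cycles.
With 5 cycles on 41 points, sign = (−1)^{41−5} = +1.
(23|41)_J = +1 (Zolotarev's lemma cross-check).

+1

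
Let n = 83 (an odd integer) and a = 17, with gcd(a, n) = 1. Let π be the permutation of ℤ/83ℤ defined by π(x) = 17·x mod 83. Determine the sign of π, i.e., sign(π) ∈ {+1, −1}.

+1

Start at x=30: 30 → 12 → 38 → 65 → 26 → 27 → 44 → … (one orbit).
Cycle type of π: 41×2 + 1; total 3 cycles.
n − c = 83 − 3 = 80; sign = (−1)^80 = +1.
Zolotarev: (17|83) = +1, matching the cycle-count sign.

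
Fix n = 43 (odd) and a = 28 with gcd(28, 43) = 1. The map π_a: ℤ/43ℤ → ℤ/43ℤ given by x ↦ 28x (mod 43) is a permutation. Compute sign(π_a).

-1

Orbit of 5 under x↦28x: [5, 11, 7, 24, 27, 25, 12]… (length divides ord_43(28)).
π_28 has 2 disjoint cycles with lengths [42, 1] on {0,…,42}.
2 cycles on 43: each ℓ→(−1)^(ℓ−1), product (−1)^41 = -1.
Check: (28/43) = -1 by Zolotarev.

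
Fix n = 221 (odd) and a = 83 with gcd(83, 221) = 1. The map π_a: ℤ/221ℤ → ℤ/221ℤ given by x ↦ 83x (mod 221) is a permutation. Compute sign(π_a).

-1

Trace 83: π^k(83) = [83, 38, 60, 118, 70, 64, 8] for k=0..6.
Cycle lengths of π_83 on ℤ/221ℤ: [8, 8, 8, 8, 8, 8, 8, 8, 8, 8, 8, 8, 8, 8, 8, 8, 8, 8, 8, 8, 8, 8, 8, 8, 8, 8, 4, 4, 4, 1]; 30 cycles in total.
221 − 30 = 191 transpositions; sign(π) = (−1)^191 = -1.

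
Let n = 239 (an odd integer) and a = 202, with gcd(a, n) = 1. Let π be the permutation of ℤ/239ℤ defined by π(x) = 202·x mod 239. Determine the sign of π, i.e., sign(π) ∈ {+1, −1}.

Orbit of 99 under x↦202x: [99, 161, 18, 51, 25, 31, 48]… (length divides ord_239(202)).
3 cycles of lengths [119, 119, 1].
n − c = 239 − 3 = 236; sign = (−1)^236 = +1.

+1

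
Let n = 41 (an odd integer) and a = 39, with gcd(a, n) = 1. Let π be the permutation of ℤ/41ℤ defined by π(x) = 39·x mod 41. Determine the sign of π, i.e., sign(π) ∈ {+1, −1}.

Orbit of 5 under x↦39x: [5, 31, 20, 1, 39, 4, 33]… (length divides ord_41(39)).
Decompose π into cycles: lengths [20, 20, 1] (3 cycles, including the fixed point 0).
3 cycles on 41: each ℓ→(−1)^(ℓ−1), product (−1)^38 = +1.

+1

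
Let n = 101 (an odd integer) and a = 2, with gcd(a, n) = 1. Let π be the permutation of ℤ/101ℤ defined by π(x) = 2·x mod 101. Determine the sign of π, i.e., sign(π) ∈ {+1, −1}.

Trace 19: π^k(19) = [19, 38, 76, 51, 1, 2, 4] for k=0..6.
Decompose π into cycles: lengths [100, 1] (2 cycles, including the fixed point 0).
n − c = 101 − 2 = 99; sign = (−1)^99 = -1.
Zolotarev: (2|101) = -1, matching the cycle-count sign.

-1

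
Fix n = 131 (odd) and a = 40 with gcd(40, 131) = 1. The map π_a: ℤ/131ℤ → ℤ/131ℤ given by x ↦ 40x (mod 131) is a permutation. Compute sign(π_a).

Trace 77: π^k(77) = [77, 67, 60, 42, 108, 128, 11] for k=0..6.
2 cycles of lengths [130, 1].
sign(π) = (−1)^{n − #cycles} = (−1)^{131−2} = (−1)^129 = -1.
Via Zolotarev, sign(π_{40}) = (40|131) = -1.

-1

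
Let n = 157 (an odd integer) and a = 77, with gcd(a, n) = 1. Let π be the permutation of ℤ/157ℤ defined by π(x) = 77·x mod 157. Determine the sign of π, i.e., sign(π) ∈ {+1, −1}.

-1

Orbit of 10 under x↦77x: [10, 142, 101, 84, 31, 32, 109]… (length divides ord_157(77)).
The orbit structure of x ↦ 77x mod 157: 2 orbits of sizes [156, 1].
n − c = 157 − 2 = 155; sign = (−1)^155 = -1.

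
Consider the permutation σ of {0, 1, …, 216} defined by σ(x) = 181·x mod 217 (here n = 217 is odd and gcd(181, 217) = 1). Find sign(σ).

+1

Orbit of 216 under x↦181x: [216, 36, 6, 1, 181, 211]… (length divides ord_217(181)).
Decompose π into cycles: lengths [6, 6, 6, 6, 6, 6, 6, 6, 6, 6, 6, 6, 6, 6, 6, 6, 6, 6, 6, 6, 6, 6, 6, 6, 6, 6, 6, 6, 6, 6, 6, 6, 6, 6, 6, 2, 2, 2, 1] (39 cycles, including the fixed point 0).
Σ(ℓ_i−1) = 217−39 = 178; sign = (−1)^178 = +1.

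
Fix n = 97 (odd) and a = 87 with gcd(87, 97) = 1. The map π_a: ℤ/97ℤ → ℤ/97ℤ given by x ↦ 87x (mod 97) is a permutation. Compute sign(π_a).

Orbit of 57 under x↦87x: [57, 12, 74, 36, 28, 11, 84]… (length divides ord_97(87)).
The orbit structure of x ↦ 87x mod 97: 2 orbits of sizes [96, 1].
97 − 2 = 95 transpositions; sign(π) = (−1)^95 = -1.
Via Zolotarev, sign(π_{87}) = (87|97) = -1.

-1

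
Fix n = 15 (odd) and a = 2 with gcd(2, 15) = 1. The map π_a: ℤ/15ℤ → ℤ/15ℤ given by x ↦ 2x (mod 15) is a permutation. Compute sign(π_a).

+1

Start at x=2: 2 → 4 → 8 → 1 → 2 (one orbit).
Cycle type of π: 4×3 + 2 + 1; total 5 cycles.
n − c = 15 − 5 = 10; sign = (−1)^10 = +1.
Zolotarev: (2|15) = +1, matching the cycle-count sign.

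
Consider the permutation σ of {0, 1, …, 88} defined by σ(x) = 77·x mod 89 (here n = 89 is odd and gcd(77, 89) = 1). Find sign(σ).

-1

Orbit of 12 under x↦77x: [12, 34, 37, 1, 77, 55, 52]… (length divides ord_89(77)).
Cycle lengths of π_77 on ℤ/89ℤ: [8, 8, 8, 8, 8, 8, 8, 8, 8, 8, 8, 1]; 12 cycles in total.
With 12 cycles on 89 points, sign = (−1)^{89−12} = -1.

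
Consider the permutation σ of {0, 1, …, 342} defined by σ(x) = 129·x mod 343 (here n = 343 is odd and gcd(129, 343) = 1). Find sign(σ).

Start at x=148: 148 → 227 → 128 → 48 → 18 → 264 → 99 → … (one orbit).
π_129 has 16 disjoint cycles with lengths [42, 42, 42, 42, 42, 42, 42, 6, 6, 6, 6, 6, 6, 6, 6, 1] on {0,…,342}.
n − c = 343 − 16 = 327; sign = (−1)^327 = -1.
Via Zolotarev, sign(π_{129}) = (129|343) = -1.

-1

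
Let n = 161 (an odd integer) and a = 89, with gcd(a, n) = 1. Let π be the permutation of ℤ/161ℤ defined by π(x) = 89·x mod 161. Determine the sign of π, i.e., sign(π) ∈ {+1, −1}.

Orbit of 128 under x↦89x: [128, 122, 71, 40, 18, 153, 93]… (length divides ord_161(89)).
Decompose π into cycles: lengths [66, 66, 22, 6, 1] (5 cycles, including the fixed point 0).
Σ(ℓ_i−1) = 161−5 = 156; sign = (−1)^156 = +1.
The Jacobi symbol (89|161) = +1 (Zolotarev) agrees.

+1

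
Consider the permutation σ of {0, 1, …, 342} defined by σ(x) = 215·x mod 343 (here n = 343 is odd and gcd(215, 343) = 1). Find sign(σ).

-1

Start at x=99: 99 → 19 → 312 → 195 → 79 → 178 → 197 → … (one orbit).
16 cycles of lengths [42, 42, 42, 42, 42, 42, 42, 6, 6, 6, 6, 6, 6, 6, 6, 1].
16 cycles on 343: each ℓ→(−1)^(ℓ−1), product (−1)^327 = -1.
The Jacobi symbol (215|343) = -1 (Zolotarev) agrees.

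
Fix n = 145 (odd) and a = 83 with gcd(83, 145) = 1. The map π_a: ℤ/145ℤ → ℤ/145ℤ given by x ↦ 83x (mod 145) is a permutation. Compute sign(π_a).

-1

Start at x=83: 83 → 74 → 52 → 111 → 78 → 94 → 117 → … (one orbit).
Decompose π into cycles: lengths [28, 28, 28, 28, 7, 7, 7, 7, 4, 1] (10 cycles, including the fixed point 0).
Σ(ℓ_i−1) = 145−10 = 135; sign = (−1)^135 = -1.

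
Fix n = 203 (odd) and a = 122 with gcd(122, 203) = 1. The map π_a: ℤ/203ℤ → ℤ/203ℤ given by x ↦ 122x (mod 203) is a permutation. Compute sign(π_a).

-1

Trace 122: π^k(122) = [122, 65, 13, 165, 33, 169, 115] for k=0..6.
Cycle lengths of π_122 on ℤ/203ℤ: [42, 42, 42, 42, 14, 14, 6, 1]; 8 cycles in total.
8 cycles on 203: each ℓ→(−1)^(ℓ−1), product (−1)^195 = -1.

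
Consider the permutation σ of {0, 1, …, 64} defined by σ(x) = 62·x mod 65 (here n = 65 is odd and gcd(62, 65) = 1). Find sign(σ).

Orbit of 38 under x↦62x: [38, 16, 17, 14, 23, 61, 12]… (length divides ord_65(62)).
Cycle lengths of π_62 on ℤ/65ℤ: [12, 12, 12, 12, 6, 6, 4, 1]; 8 cycles in total.
65 − 8 = 57 transpositions; sign(π) = (−1)^57 = -1.
Via Zolotarev, sign(π_{62}) = (62|65) = -1.

-1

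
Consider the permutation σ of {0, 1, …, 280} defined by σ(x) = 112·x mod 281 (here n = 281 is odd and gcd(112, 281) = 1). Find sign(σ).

+1

Trace 66: π^k(66) = [66, 86, 78, 25, 271, 4, 167] for k=0..6.
π_112 has 3 disjoint cycles with lengths [140, 140, 1] on {0,…,280}.
3 cycles on 281: each ℓ→(−1)^(ℓ−1), product (−1)^278 = +1.
Check: (112/281) = +1 by Zolotarev.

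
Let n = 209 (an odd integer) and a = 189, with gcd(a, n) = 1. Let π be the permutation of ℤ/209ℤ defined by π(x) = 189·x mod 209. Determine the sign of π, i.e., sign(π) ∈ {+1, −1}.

Orbit of 1 under x↦189x: [1, 189, 191, 151, 115, 208, 20]… (length divides ord_209(189)).
The orbit structure of x ↦ 189x mod 209: 29 orbits of sizes [10, 10, 10, 10, 10, 10, 10, 10, 10, 10, 10, 10, 10, 10, 10, 10, 10, 10, 10, 2, 2, 2, 2, 2, 2, 2, 2, 2, 1].
With 29 cycles on 209 points, sign = (−1)^{209−29} = +1.

+1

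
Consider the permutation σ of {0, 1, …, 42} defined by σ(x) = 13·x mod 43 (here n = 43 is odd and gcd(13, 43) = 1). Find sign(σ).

Orbit of 13 under x↦13x: [13, 40, 4, 9, 31, 16, 36]… (length divides ord_43(13)).
The orbit structure of x ↦ 13x mod 43: 3 orbits of sizes [21, 21, 1].
3 cycles on 43: each ℓ→(−1)^(ℓ−1), product (−1)^40 = +1.
(13|43)_J = +1 (Zolotarev's lemma cross-check).

+1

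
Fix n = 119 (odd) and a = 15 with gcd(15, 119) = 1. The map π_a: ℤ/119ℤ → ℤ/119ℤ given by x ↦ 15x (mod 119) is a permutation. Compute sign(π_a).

+1

Orbit of 1 under x↦15x: [1, 15, 106, 43, 50, 36, 64]… (length divides ord_119(15)).
π_15 has 21 disjoint cycles with lengths [8, 8, 8, 8, 8, 8, 8, 8, 8, 8, 8, 8, 8, 8, 1, 1, 1, 1, 1, 1, 1] on {0,…,118}.
With 21 cycles on 119 points, sign = (−1)^{119−21} = +1.
Via Zolotarev, sign(π_{15}) = (15|119) = +1.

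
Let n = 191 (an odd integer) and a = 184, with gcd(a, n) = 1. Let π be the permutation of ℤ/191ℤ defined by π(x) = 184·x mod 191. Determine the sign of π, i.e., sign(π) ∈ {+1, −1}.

Trace 1: π^k(1) = [1, 184, 49, 39, 109] for k=0..4.
Cycle type of π: 5×38 + 1; total 39 cycles.
191 − 39 = 152 transpositions; sign(π) = (−1)^152 = +1.
Zolotarev: (184|191) = +1, matching the cycle-count sign.

+1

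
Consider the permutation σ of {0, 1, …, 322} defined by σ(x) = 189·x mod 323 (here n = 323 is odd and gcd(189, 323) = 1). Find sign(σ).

Start at x=246: 246 → 305 → 151 → 115 → 94 → 1 → 189 → … (one orbit).
Cycle lengths of π_189 on ℤ/323ℤ: [8, 8, 8, 8, 8, 8, 8, 8, 8, 8, 8, 8, 8, 8, 8, 8, 8, 8, 8, 8, 8, 8, 8, 8, 8, 8, 8, 8, 8, 8, 8, 8, 8, 8, 8, 8, 8, 8, 2, 2, 2, 2, 2, 2, 2, 2, 2, 1]; 48 cycles in total.
323 − 48 = 275 transpositions; sign(π) = (−1)^275 = -1.

-1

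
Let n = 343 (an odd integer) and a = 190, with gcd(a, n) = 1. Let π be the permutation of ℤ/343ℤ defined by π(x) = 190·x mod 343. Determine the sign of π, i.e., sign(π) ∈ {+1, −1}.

Start at x=162: 162 → 253 → 50 → 239 → 134 → 78 → 71 → … (one orbit).
Cycle type of π: 49×6 + 7×6 + 1×7; total 19 cycles.
343 − 19 = 324 transpositions; sign(π) = (−1)^324 = +1.
(190|343)_J = +1 (Zolotarev's lemma cross-check).

+1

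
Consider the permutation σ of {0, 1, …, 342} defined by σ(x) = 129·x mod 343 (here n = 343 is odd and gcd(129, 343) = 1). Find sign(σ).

-1

Trace 146: π^k(146) = [146, 312, 117, 1, 129, 177, 195] for k=0..6.
16 cycles of lengths [42, 42, 42, 42, 42, 42, 42, 6, 6, 6, 6, 6, 6, 6, 6, 1].
sign(π) = (−1)^{n − #cycles} = (−1)^{343−16} = (−1)^327 = -1.
Zolotarev: (129|343) = -1, matching the cycle-count sign.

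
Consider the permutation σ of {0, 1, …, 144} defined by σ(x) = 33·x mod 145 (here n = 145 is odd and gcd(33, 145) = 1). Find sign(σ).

-1

Trace 81: π^k(81) = [81, 63, 49, 22, 1, 33, 74] for k=0..6.
8 cycles of lengths [28, 28, 28, 28, 14, 14, 4, 1].
n − c = 145 − 8 = 137; sign = (−1)^137 = -1.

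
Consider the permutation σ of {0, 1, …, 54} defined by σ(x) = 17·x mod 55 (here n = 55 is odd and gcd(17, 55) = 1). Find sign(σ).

Trace 14: π^k(14) = [14, 18, 31, 32, 49, 8, 26] for k=0..6.
5 cycles of lengths [20, 20, 10, 4, 1].
5 cycles on 55: each ℓ→(−1)^(ℓ−1), product (−1)^50 = +1.
Zolotarev: (17|55) = +1, matching the cycle-count sign.

+1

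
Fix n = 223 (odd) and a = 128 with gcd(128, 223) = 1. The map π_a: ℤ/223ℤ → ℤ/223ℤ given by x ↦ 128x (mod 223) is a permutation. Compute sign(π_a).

Trace 210: π^k(210) = [210, 120, 196, 112, 64, 164, 30] for k=0..6.
Decompose π into cycles: lengths [37, 37, 37, 37, 37, 37, 1] (7 cycles, including the fixed point 0).
n − c = 223 − 7 = 216; sign = (−1)^216 = +1.

+1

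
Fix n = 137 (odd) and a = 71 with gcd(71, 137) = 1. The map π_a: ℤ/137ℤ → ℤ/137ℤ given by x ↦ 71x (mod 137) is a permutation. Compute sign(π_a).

-1

Start at x=52: 52 → 130 → 51 → 59 → 79 → 129 → 117 → … (one orbit).
The orbit structure of x ↦ 71x mod 137: 2 orbits of sizes [136, 1].
sign(π) = (−1)^{n − #cycles} = (−1)^{137−2} = (−1)^135 = -1.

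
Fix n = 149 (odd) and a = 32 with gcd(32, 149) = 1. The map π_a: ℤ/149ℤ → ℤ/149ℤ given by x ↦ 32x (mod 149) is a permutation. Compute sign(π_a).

-1

Trace 100: π^k(100) = [100, 71, 37, 141, 42, 3, 96] for k=0..6.
The orbit structure of x ↦ 32x mod 149: 2 orbits of sizes [148, 1].
sign(π) = (−1)^{n − #cycles} = (−1)^{149−2} = (−1)^147 = -1.
The Jacobi symbol (32|149) = -1 (Zolotarev) agrees.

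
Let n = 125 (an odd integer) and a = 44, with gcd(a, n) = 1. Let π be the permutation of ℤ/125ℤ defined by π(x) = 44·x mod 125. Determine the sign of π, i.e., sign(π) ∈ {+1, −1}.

+1

Trace 111: π^k(111) = [111, 9, 21, 49, 31, 114, 16] for k=0..6.
π_44 has 7 disjoint cycles with lengths [50, 50, 10, 10, 2, 2, 1] on {0,…,124}.
n − c = 125 − 7 = 118; sign = (−1)^118 = +1.
The Jacobi symbol (44|125) = +1 (Zolotarev) agrees.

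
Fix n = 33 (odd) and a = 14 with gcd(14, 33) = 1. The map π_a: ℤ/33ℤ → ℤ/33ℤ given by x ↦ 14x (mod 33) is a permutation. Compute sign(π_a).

Trace 4: π^k(4) = [4, 23, 25, 20, 16, 26, 1] for k=0..6.
Cycle lengths of π_14 on ℤ/33ℤ: [10, 10, 5, 5, 2, 1]; 6 cycles in total.
6 cycles on 33: each ℓ→(−1)^(ℓ−1), product (−1)^27 = -1.
Zolotarev: (14|33) = -1, matching the cycle-count sign.

-1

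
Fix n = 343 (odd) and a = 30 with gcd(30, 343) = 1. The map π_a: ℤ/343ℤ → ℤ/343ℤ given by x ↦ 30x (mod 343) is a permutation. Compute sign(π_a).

Trace 79: π^k(79) = [79, 312, 99, 226, 263, 1, 30] for k=0..6.
The orbit structure of x ↦ 30x mod 343: 31 orbits of sizes [21, 21, 21, 21, 21, 21, 21, 21, 21, 21, 21, 21, 21, 21, 3, 3, 3, 3, 3, 3, 3, 3, 3, 3, 3, 3, 3, 3, 3, 3, 1].
With 31 cycles on 343 points, sign = (−1)^{343−31} = +1.

+1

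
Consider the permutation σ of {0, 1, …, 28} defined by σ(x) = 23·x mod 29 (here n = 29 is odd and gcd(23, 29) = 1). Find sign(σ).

Trace 1: π^k(1) = [1, 23, 7, 16, 20, 25, 24] for k=0..6.
Cycle type of π: 7×4 + 1; total 5 cycles.
With 5 cycles on 29 points, sign = (−1)^{29−5} = +1.

+1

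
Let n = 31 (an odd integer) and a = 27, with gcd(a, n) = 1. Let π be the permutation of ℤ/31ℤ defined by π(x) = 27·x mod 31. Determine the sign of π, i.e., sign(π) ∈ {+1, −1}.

-1

Orbit of 2 under x↦27x: [2, 23, 1, 27, 16, 29, 8]… (length divides ord_31(27)).
4 cycles of lengths [10, 10, 10, 1].
4 cycles on 31: each ℓ→(−1)^(ℓ−1), product (−1)^27 = -1.
Via Zolotarev, sign(π_{27}) = (27|31) = -1.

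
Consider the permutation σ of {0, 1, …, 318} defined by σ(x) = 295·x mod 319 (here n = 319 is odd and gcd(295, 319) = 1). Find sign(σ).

+1

Trace 168: π^k(168) = [168, 115, 111, 207, 136, 245, 181] for k=0..6.
9 cycles of lengths [70, 70, 70, 70, 14, 14, 5, 5, 1].
319 − 9 = 310 transpositions; sign(π) = (−1)^310 = +1.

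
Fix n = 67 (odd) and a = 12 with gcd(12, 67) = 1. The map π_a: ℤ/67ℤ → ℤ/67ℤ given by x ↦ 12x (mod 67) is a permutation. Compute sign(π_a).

Trace 66: π^k(66) = [66, 55, 57, 14, 34, 6, 5] for k=0..6.
Cycle type of π: 66 + 1; total 2 cycles.
Σ(ℓ_i−1) = 67−2 = 65; sign = (−1)^65 = -1.
Check: (12/67) = -1 by Zolotarev.

-1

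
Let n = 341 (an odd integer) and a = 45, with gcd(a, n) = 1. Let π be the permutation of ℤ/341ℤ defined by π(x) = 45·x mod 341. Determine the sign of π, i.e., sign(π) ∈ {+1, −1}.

+1

Orbit of 320 under x↦45x: [320, 78, 100, 67, 287, 298, 111]… (length divides ord_341(45)).
Cycle lengths of π_45 on ℤ/341ℤ: [15, 15, 15, 15, 15, 15, 15, 15, 15, 15, 15, 15, 15, 15, 15, 15, 15, 15, 15, 15, 15, 15, 1, 1, 1, 1, 1, 1, 1, 1, 1, 1, 1]; 33 cycles in total.
Σ(ℓ_i−1) = 341−33 = 308; sign = (−1)^308 = +1.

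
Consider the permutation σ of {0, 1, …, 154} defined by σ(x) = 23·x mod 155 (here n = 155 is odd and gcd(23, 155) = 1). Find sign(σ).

Trace 77: π^k(77) = [77, 66, 123, 39, 122, 16, 58] for k=0..6.
π_23 has 11 disjoint cycles with lengths [20, 20, 20, 20, 20, 20, 10, 10, 10, 4, 1] on {0,…,154}.
sign(π) = (−1)^{n − #cycles} = (−1)^{155−11} = (−1)^144 = +1.
Via Zolotarev, sign(π_{23}) = (23|155) = +1.

+1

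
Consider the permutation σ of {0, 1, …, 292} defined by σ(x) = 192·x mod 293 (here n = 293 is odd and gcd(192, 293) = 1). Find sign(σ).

-1

Start at x=136: 136 → 35 → 274 → 161 → 147 → 96 → 266 → … (one orbit).
Cycle type of π: 292 + 1; total 2 cycles.
2 cycles on 293: each ℓ→(−1)^(ℓ−1), product (−1)^291 = -1.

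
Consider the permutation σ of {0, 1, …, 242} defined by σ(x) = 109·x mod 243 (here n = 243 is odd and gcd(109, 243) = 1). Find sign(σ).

+1

Trace 190: π^k(190) = [190, 55, 163, 28, 136, 1, 109] for k=0..6.
Cycle lengths of π_109 on ℤ/243ℤ: [9, 9, 9, 9, 9, 9, 9, 9, 9, 9, 9, 9, 9, 9, 9, 9, 9, 9, 3, 3, 3, 3, 3, 3, 3, 3, 3, 3, 3, 3, 3, 3, 3, 3, 3, 3, 1, 1, 1, 1, 1, 1, 1, 1, 1, 1, 1, 1, 1, 1, 1, 1, 1, 1, 1, 1, 1, 1, 1, 1, 1, 1, 1]; 63 cycles in total.
n − c = 243 − 63 = 180; sign = (−1)^180 = +1.
The Jacobi symbol (109|243) = +1 (Zolotarev) agrees.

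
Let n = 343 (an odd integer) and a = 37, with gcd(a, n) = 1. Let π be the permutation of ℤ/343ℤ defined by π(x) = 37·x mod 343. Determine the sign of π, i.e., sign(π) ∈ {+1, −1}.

+1

Orbit of 331 under x↦37x: [331, 242, 36, 303, 235, 120, 324]… (length divides ord_343(37)).
Cycle type of π: 147×2 + 21×2 + 3×2 + 1; total 7 cycles.
With 7 cycles on 343 points, sign = (−1)^{343−7} = +1.
Via Zolotarev, sign(π_{37}) = (37|343) = +1.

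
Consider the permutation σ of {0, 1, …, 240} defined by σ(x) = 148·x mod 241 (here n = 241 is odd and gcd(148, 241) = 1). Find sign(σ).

Start at x=79: 79 → 124 → 36 → 26 → 233 → 21 → 216 → … (one orbit).
Decompose π into cycles: lengths [80, 80, 80, 1] (4 cycles, including the fixed point 0).
n − c = 241 − 4 = 237; sign = (−1)^237 = -1.
Zolotarev: (148|241) = -1, matching the cycle-count sign.

-1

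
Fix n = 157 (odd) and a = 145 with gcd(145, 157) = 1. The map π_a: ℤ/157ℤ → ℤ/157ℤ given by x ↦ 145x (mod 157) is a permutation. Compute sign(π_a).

Orbit of 145 under x↦145x: [145, 144, 156, 12, 13, 1]… (length divides ord_157(145)).
The orbit structure of x ↦ 145x mod 157: 27 orbits of sizes [6, 6, 6, 6, 6, 6, 6, 6, 6, 6, 6, 6, 6, 6, 6, 6, 6, 6, 6, 6, 6, 6, 6, 6, 6, 6, 1].
27 cycles on 157: each ℓ→(−1)^(ℓ−1), product (−1)^130 = +1.
Zolotarev: (145|157) = +1, matching the cycle-count sign.

+1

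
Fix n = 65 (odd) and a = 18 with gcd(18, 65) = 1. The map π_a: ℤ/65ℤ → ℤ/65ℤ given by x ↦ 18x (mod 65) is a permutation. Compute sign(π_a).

Orbit of 18 under x↦18x: [18, 64, 47, 1]… (length divides ord_65(18)).
17 cycles of lengths [4, 4, 4, 4, 4, 4, 4, 4, 4, 4, 4, 4, 4, 4, 4, 4, 1].
17 cycles on 65: each ℓ→(−1)^(ℓ−1), product (−1)^48 = +1.
Zolotarev: (18|65) = +1, matching the cycle-count sign.

+1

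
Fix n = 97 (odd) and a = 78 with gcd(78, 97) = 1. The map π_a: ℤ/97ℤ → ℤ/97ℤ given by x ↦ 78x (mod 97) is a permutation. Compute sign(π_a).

Trace 50: π^k(50) = [50, 20, 8, 42, 75, 30, 12] for k=0..6.
Cycle type of π: 32×3 + 1; total 4 cycles.
Σ(ℓ_i−1) = 97−4 = 93; sign = (−1)^93 = -1.
Check: (78/97) = -1 by Zolotarev.

-1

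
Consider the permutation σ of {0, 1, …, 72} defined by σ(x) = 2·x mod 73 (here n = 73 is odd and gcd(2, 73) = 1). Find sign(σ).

Start at x=64: 64 → 55 → 37 → 1 → 2 → 4 → 8 → … (one orbit).
Cycle lengths of π_2 on ℤ/73ℤ: [9, 9, 9, 9, 9, 9, 9, 9, 1]; 9 cycles in total.
9 cycles on 73: each ℓ→(−1)^(ℓ−1), product (−1)^64 = +1.

+1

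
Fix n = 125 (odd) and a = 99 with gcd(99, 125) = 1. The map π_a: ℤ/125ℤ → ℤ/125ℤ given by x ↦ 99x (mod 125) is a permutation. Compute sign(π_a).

+1

Start at x=1: 1 → 99 → 51 → 49 → 101 → 124 → 26 → … (one orbit).
Cycle type of π: 10×10 + 2×12 + 1; total 23 cycles.
Σ(ℓ_i−1) = 125−23 = 102; sign = (−1)^102 = +1.
Via Zolotarev, sign(π_{99}) = (99|125) = +1.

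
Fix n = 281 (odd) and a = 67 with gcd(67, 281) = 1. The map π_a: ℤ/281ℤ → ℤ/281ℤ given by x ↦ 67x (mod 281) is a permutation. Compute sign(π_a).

-1

Orbit of 62 under x↦67x: [62, 220, 128, 146, 228, 102, 90]… (length divides ord_281(67)).
Decompose π into cycles: lengths [40, 40, 40, 40, 40, 40, 40, 1] (8 cycles, including the fixed point 0).
Σ(ℓ_i−1) = 281−8 = 273; sign = (−1)^273 = -1.
(67|281)_J = -1 (Zolotarev's lemma cross-check).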